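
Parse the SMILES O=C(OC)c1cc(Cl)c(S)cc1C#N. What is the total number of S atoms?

1

Scan the SMILES for S atoms (remember two-letter symbols like Cl and Br are single atoms).
Sulfur count: 1.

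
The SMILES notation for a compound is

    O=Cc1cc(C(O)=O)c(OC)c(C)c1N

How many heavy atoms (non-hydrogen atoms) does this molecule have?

15

Every atom symbol written in the SMILES (organic subset) is one heavy atom; implicit H are not written.
Heavy atoms by element → C:10, N:1, O:4.
Total: 15.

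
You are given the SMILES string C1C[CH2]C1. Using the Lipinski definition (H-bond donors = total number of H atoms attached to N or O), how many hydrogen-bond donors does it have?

0

Donors: find every N or O and count the H atoms it carries.
  (no N or O atoms present)
Lipinski HBD = 0.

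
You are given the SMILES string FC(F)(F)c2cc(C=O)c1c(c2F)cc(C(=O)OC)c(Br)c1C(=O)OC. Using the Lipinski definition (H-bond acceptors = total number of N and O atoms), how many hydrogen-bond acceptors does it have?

N atoms: 0; O atoms: 5.
Lipinski HBA = 0 + 5 = 5.

5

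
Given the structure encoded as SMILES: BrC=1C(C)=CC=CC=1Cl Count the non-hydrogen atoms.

9

Every atom symbol written in the SMILES (organic subset) is one heavy atom; implicit H are not written.
Heavy atoms by element → Br:1, C:7, Cl:1.
Total: 9.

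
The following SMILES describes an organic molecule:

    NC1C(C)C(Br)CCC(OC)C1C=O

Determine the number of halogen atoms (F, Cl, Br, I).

Halogen atoms appear at heavy-atom position 6 (1×Br).
Other groups present: 1 aldehyde, 1 ether, 1 primary amine.
Halogen count: 1.

1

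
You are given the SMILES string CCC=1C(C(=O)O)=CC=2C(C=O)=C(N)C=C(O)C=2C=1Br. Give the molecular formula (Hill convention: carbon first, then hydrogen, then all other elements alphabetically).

Walk through each heavy atom and fill implicit hydrogens from standard valence (C 4, N 3, O 2, S 2, halogen 1):
  atom 1: C, bond orders sum to 1 (valence 4) → 3 H
  atom 2: C, bond orders sum to 2 (valence 4) → 2 H
  atom 3: C, bond orders sum to 4 (valence 4) → 0 H
  atom 4: C, bond orders sum to 4 (valence 4) → 0 H
  atom 5: C, bond orders sum to 4 (valence 4) → 0 H
  atom 6: O, bond orders sum to 2 (valence 2) → 0 H
  atom 7: O, bond orders sum to 1 (valence 2) → 1 H
  atom 8: C, bond orders sum to 3 (valence 4) → 1 H
  atom 9: C, bond orders sum to 4 (valence 4) → 0 H
  atom 10: C, bond orders sum to 4 (valence 4) → 0 H
  atom 11: C, bond orders sum to 3 (valence 4) → 1 H
  atom 12: O, bond orders sum to 2 (valence 2) → 0 H
  atom 13: C, bond orders sum to 4 (valence 4) → 0 H
  atom 14: N, bond orders sum to 1 (valence 3) → 2 H
  atom 15: C, bond orders sum to 3 (valence 4) → 1 H
  atom 16: C, bond orders sum to 4 (valence 4) → 0 H
  atom 17: O, bond orders sum to 1 (valence 2) → 1 H
  atom 18: C, bond orders sum to 4 (valence 4) → 0 H
  atom 19: C, bond orders sum to 4 (valence 4) → 0 H
  atom 20: Br (halogen, monovalent) → 0 H
Totals → C:14, H:12, Br:1, N:1, O:4.
In Hill order: C14H12BrNO4.

C14H12BrNO4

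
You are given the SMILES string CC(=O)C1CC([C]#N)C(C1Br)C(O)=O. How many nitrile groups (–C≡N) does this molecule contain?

1

The nitrile motif appears at heavy-atom position 7 in the SMILES.
Other groups present: 1 carboxylic acid, 1 ketone.
Nitrile count: 1.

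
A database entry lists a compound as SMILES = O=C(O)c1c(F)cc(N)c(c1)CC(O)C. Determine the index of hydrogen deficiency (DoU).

5

Molecular formula: C10H12FNO3.
DoU = (2C + 2 + N − H − X) / 2, where X is the halogen count and O/S are ignored.
    = (2·10 + 2 + 1 − 12 − 1) / 2 = 10 / 2 = 5.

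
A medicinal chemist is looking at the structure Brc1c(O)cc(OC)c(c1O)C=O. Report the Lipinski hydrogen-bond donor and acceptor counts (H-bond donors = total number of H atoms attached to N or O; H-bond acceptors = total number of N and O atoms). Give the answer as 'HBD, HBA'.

Donors: find every N or O and count the H atoms it carries.
  atom 4 (O): bond orders sum to 1 → 1 H
  atom 7 (O): bond orders sum to 2 → 0 H
  atom 11 (O): bond orders sum to 1 → 1 H
  atom 13 (O): bond orders sum to 2 → 0 H
Lipinski HBD = 2.
Acceptors: N atoms = 0, O atoms = 4 → HBA = 4.

2, 4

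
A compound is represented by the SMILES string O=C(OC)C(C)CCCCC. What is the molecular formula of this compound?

Walk through each heavy atom and fill implicit hydrogens from standard valence (C 4, N 3, O 2, S 2, halogen 1):
  atom 1: O, bond orders sum to 2 (valence 2) → 0 H
  atom 2: C, bond orders sum to 4 (valence 4) → 0 H
  atom 3: O, bond orders sum to 2 (valence 2) → 0 H
  atom 4: C, bond orders sum to 1 (valence 4) → 3 H
  atom 5: C, bond orders sum to 3 (valence 4) → 1 H
  atom 6: C, bond orders sum to 1 (valence 4) → 3 H
  atom 7: C, bond orders sum to 2 (valence 4) → 2 H
  atom 8: C, bond orders sum to 2 (valence 4) → 2 H
  atom 9: C, bond orders sum to 2 (valence 4) → 2 H
  atom 10: C, bond orders sum to 2 (valence 4) → 2 H
  atom 11: C, bond orders sum to 1 (valence 4) → 3 H
Totals → C:9, H:18, O:2.

C9H18O2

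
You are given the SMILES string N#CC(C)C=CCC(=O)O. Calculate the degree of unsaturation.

Molecular formula: C7H9NO2.
DoU = (2C + 2 + N − H − X) / 2, where X is the halogen count and O/S are ignored.
    = (2·7 + 2 + 1 − 9 − 0) / 2 = 8 / 2 = 4.

4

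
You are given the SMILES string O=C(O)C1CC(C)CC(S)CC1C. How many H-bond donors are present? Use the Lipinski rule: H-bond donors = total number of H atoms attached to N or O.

Donors: find every N or O and count the H atoms it carries.
  atom 1 (O): bond orders sum to 2 → 0 H
  atom 3 (O): bond orders sum to 1 → 1 H
Lipinski HBD = 1.

1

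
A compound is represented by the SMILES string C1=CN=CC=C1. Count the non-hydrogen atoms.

6

Every atom symbol written in the SMILES (organic subset) is one heavy atom; implicit H are not written.
Heavy atoms by element → C:5, N:1.
Total: 6.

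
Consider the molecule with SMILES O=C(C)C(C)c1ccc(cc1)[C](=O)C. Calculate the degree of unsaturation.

6

Molecular formula: C12H14O2.
DoU = (2C + 2 + N − H − X) / 2, where X is the halogen count and O/S are ignored.
    = (2·12 + 2 + 0 − 14 − 0) / 2 = 12 / 2 = 6.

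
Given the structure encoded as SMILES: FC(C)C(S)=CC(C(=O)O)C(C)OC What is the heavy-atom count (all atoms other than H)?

Every atom symbol written in the SMILES (organic subset) is one heavy atom; implicit H are not written.
Heavy atoms by element → C:9, F:1, O:3, S:1.
Total: 14.

14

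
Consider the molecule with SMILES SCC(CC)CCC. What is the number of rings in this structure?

In SMILES, each pair of matching ring-closure digits denotes one ring-closing bond; the number of such bonds equals the number of independent rings.
Ring-closure bonds here: 0.

0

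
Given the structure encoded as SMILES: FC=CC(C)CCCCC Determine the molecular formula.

Walk through each heavy atom and fill implicit hydrogens from standard valence (C 4, N 3, O 2, S 2, halogen 1):
  atom 1: F (halogen, monovalent) → 0 H
  atom 2: C, bond orders sum to 3 (valence 4) → 1 H
  atom 3: C, bond orders sum to 3 (valence 4) → 1 H
  atom 4: C, bond orders sum to 3 (valence 4) → 1 H
  atom 5: C, bond orders sum to 1 (valence 4) → 3 H
  atom 6: C, bond orders sum to 2 (valence 4) → 2 H
  atom 7: C, bond orders sum to 2 (valence 4) → 2 H
  atom 8: C, bond orders sum to 2 (valence 4) → 2 H
  atom 9: C, bond orders sum to 2 (valence 4) → 2 H
  atom 10: C, bond orders sum to 1 (valence 4) → 3 H
Totals → C:9, H:17, F:1.

C9H17F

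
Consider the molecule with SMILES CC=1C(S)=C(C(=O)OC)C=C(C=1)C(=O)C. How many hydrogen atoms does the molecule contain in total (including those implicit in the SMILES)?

Walk through each heavy atom and fill implicit hydrogens from standard valence (C 4, N 3, O 2, S 2, halogen 1):
  atom 1: C, bond orders sum to 1 (valence 4) → 3 H
  atom 2: C, bond orders sum to 4 (valence 4) → 0 H
  atom 3: C, bond orders sum to 4 (valence 4) → 0 H
  atom 4: S, bond orders sum to 1 (valence 2) → 1 H
  atom 5: C, bond orders sum to 4 (valence 4) → 0 H
  atom 6: C, bond orders sum to 4 (valence 4) → 0 H
  atom 7: O, bond orders sum to 2 (valence 2) → 0 H
  atom 8: O, bond orders sum to 2 (valence 2) → 0 H
  atom 9: C, bond orders sum to 1 (valence 4) → 3 H
  atom 10: C, bond orders sum to 3 (valence 4) → 1 H
  atom 11: C, bond orders sum to 4 (valence 4) → 0 H
  atom 12: C, bond orders sum to 3 (valence 4) → 1 H
  atom 13: C, bond orders sum to 4 (valence 4) → 0 H
  atom 14: O, bond orders sum to 2 (valence 2) → 0 H
  atom 15: C, bond orders sum to 1 (valence 4) → 3 H
Total hydrogens: 12.

12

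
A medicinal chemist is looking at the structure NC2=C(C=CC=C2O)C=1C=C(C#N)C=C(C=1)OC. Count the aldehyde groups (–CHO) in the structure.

Scan the SMILES for the aldehyde motif — none present.
Groups that are present: 1 ether, 1 hydroxyl, 1 nitrile, 1 primary amine.

0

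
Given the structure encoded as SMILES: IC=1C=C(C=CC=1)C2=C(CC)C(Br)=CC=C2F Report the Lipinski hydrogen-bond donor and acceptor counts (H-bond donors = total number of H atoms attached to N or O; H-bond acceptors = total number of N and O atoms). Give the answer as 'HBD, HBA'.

0, 0

Donors: find every N or O and count the H atoms it carries.
  (no N or O atoms present)
Lipinski HBD = 0.
Acceptors: N atoms = 0, O atoms = 0 → HBA = 0.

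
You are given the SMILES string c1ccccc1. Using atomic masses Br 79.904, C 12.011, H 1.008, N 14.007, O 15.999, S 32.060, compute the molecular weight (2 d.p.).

78.11 g/mol

First, the molecular formula is C6H6 (counting implicit H from valence).
  C: 6 × 12.011 = 72.066
  H: 6 × 1.008 = 6.048
Sum: 6×12.011 + 6×1.008 = 78.114 → 78.11 g/mol.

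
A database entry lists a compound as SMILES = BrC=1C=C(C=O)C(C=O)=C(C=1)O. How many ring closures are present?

1

In SMILES, each pair of matching ring-closure digits denotes one ring-closing bond; the number of such bonds equals the number of independent rings.
Ring-closure bonds here: 1.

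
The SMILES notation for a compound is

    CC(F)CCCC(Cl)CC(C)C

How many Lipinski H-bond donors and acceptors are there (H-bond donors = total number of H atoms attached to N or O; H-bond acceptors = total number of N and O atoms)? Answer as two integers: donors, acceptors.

Donors: find every N or O and count the H atoms it carries.
  (no N or O atoms present)
Lipinski HBD = 0.
Acceptors: N atoms = 0, O atoms = 0 → HBA = 0.

0, 0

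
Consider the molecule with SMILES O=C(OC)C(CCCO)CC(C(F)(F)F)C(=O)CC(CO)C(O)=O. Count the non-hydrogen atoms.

Every atom symbol written in the SMILES (organic subset) is one heavy atom; implicit H are not written.
Heavy atoms by element → C:14, F:3, O:7.
Total: 24.

24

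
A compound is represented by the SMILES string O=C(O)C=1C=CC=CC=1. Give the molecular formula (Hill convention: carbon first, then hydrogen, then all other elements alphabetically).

C7H6O2

Walk through each heavy atom and fill implicit hydrogens from standard valence (C 4, N 3, O 2, S 2, halogen 1):
  atom 1: O, bond orders sum to 2 (valence 2) → 0 H
  atom 2: C, bond orders sum to 4 (valence 4) → 0 H
  atom 3: O, bond orders sum to 1 (valence 2) → 1 H
  atom 4: C, bond orders sum to 4 (valence 4) → 0 H
  atom 5: C, bond orders sum to 3 (valence 4) → 1 H
  atom 6: C, bond orders sum to 3 (valence 4) → 1 H
  atom 7: C, bond orders sum to 3 (valence 4) → 1 H
  atom 8: C, bond orders sum to 3 (valence 4) → 1 H
  atom 9: C, bond orders sum to 3 (valence 4) → 1 H
Totals → C:7, H:6, O:2.
In Hill order: C7H6O2.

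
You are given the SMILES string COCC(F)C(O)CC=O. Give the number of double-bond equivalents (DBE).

Molecular formula: C6H11FO3.
DoU = (2C + 2 + N − H − X) / 2, where X is the halogen count and O/S are ignored.
    = (2·6 + 2 + 0 − 11 − 1) / 2 = 2 / 2 = 1.

1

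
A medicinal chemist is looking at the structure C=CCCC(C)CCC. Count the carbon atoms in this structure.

9

Count every carbon token in the SMILES (each C, including those in ring-closure positions and inside branches).
Carbon count: 9.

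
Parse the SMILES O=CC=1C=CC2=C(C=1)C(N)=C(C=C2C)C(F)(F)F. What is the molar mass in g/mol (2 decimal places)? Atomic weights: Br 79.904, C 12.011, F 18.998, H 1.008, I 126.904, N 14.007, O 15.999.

First, the molecular formula is C13H10F3NO (counting implicit H from valence).
  C: 13 × 12.011 = 156.143
  F: 3 × 18.998 = 56.994
  H: 10 × 1.008 = 10.080
  N: 1 × 14.007 = 14.007
  O: 1 × 15.999 = 15.999
Sum: 13×12.011 + 3×18.998 + 10×1.008 + 1×14.007 + 1×15.999 = 253.223 → 253.22 g/mol.

253.22 g/mol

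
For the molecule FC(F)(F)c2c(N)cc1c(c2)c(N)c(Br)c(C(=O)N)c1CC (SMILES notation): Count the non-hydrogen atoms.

Every atom symbol written in the SMILES (organic subset) is one heavy atom; implicit H are not written.
Heavy atoms by element → Br:1, C:14, F:3, N:3, O:1.
Total: 22.

22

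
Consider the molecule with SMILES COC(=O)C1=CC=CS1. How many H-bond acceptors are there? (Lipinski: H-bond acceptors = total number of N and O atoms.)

N atoms: 0; O atoms: 2.
Lipinski HBA = 0 + 2 = 2.

2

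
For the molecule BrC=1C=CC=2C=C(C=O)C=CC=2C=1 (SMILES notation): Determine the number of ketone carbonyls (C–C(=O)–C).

0

Scan the SMILES for the ketone motif — none present.
Groups that are present: 1 aldehyde.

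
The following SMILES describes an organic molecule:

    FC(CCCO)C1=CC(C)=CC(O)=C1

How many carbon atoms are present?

Count every carbon token in the SMILES (each C, including those in ring-closure positions and inside branches).
Carbon count: 11.

11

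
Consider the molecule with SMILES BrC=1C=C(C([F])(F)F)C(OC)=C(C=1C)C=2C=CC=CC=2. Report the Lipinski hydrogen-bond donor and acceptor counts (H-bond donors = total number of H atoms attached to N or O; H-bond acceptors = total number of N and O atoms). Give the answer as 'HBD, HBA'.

Donors: find every N or O and count the H atoms it carries.
  atom 10 (O): bond orders sum to 2 → 0 H
Lipinski HBD = 0.
Acceptors: N atoms = 0, O atoms = 1 → HBA = 1.

0, 1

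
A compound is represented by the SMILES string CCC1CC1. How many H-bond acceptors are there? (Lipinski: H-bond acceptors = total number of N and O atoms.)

0

N atoms: 0; O atoms: 0.
Lipinski HBA = 0 + 0 = 0.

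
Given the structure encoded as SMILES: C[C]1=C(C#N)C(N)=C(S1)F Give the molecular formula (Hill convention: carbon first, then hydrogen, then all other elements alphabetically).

C6H5FN2S

Walk through each heavy atom and fill implicit hydrogens from standard valence (C 4, N 3, O 2, S 2, halogen 1):
  atom 1: C, bond orders sum to 1 (valence 4) → 3 H
  atom 2: C with explicit H count 0
  atom 3: C, bond orders sum to 4 (valence 4) → 0 H
  atom 4: C, bond orders sum to 4 (valence 4) → 0 H
  atom 5: N, bond orders sum to 3 (valence 3) → 0 H
  atom 6: C, bond orders sum to 4 (valence 4) → 0 H
  atom 7: N, bond orders sum to 1 (valence 3) → 2 H
  atom 8: C, bond orders sum to 4 (valence 4) → 0 H
  atom 9: S, bond orders sum to 2 (valence 2) → 0 H
  atom 10: F (halogen, monovalent) → 0 H
Totals → C:6, H:5, F:1, N:2, S:1.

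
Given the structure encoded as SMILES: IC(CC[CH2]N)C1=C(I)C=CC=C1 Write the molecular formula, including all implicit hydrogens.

C10H13I2N

Walk through each heavy atom and fill implicit hydrogens from standard valence (C 4, N 3, O 2, S 2, halogen 1):
  atom 1: I (halogen, monovalent) → 0 H
  atom 2: C, bond orders sum to 3 (valence 4) → 1 H
  atom 3: C, bond orders sum to 2 (valence 4) → 2 H
  atom 4: C, bond orders sum to 2 (valence 4) → 2 H
  atom 5: C with explicit H count 2
  atom 6: N, bond orders sum to 1 (valence 3) → 2 H
  atom 7: C, bond orders sum to 4 (valence 4) → 0 H
  atom 8: C, bond orders sum to 4 (valence 4) → 0 H
  atom 9: I (halogen, monovalent) → 0 H
  atom 10: C, bond orders sum to 3 (valence 4) → 1 H
  atom 11: C, bond orders sum to 3 (valence 4) → 1 H
  atom 12: C, bond orders sum to 3 (valence 4) → 1 H
  atom 13: C, bond orders sum to 3 (valence 4) → 1 H
Totals → C:10, H:13, I:2, N:1.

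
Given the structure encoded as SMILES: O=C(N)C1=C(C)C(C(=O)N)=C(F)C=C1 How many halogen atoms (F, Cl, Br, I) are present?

Halogen atoms appear at heavy-atom position 12 (1×F).
Other groups present: 2 amide.
Halogen count: 1.

1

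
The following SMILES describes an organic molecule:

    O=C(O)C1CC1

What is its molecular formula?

C4H6O2

Walk through each heavy atom and fill implicit hydrogens from standard valence (C 4, N 3, O 2, S 2, halogen 1):
  atom 1: O, bond orders sum to 2 (valence 2) → 0 H
  atom 2: C, bond orders sum to 4 (valence 4) → 0 H
  atom 3: O, bond orders sum to 1 (valence 2) → 1 H
  atom 4: C, bond orders sum to 3 (valence 4) → 1 H
  atom 5: C, bond orders sum to 2 (valence 4) → 2 H
  atom 6: C, bond orders sum to 2 (valence 4) → 2 H
Totals → C:4, H:6, O:2.
In Hill order: C4H6O2.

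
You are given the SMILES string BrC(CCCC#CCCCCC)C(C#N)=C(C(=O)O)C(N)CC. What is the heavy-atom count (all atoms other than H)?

Every atom symbol written in the SMILES (organic subset) is one heavy atom; implicit H are not written.
Heavy atoms by element → Br:1, C:18, N:2, O:2.
Total: 23.

23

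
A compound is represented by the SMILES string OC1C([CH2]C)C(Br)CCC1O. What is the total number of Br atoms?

Scan the SMILES for Br atoms (remember two-letter symbols like Cl and Br are single atoms).
Bromine count: 1.

1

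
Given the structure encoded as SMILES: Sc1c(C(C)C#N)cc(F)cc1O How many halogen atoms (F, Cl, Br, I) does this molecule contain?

Halogen atoms appear at heavy-atom position 10 (1×F).
Other groups present: 1 hydroxyl, 1 nitrile, 1 thiol.
Halogen count: 1.

1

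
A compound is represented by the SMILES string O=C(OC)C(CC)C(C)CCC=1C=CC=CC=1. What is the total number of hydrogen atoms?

Walk through each heavy atom and fill implicit hydrogens from standard valence (C 4, N 3, O 2, S 2, halogen 1):
  atom 1: O, bond orders sum to 2 (valence 2) → 0 H
  atom 2: C, bond orders sum to 4 (valence 4) → 0 H
  atom 3: O, bond orders sum to 2 (valence 2) → 0 H
  atom 4: C, bond orders sum to 1 (valence 4) → 3 H
  atom 5: C, bond orders sum to 3 (valence 4) → 1 H
  atom 6: C, bond orders sum to 2 (valence 4) → 2 H
  atom 7: C, bond orders sum to 1 (valence 4) → 3 H
  atom 8: C, bond orders sum to 3 (valence 4) → 1 H
  atom 9: C, bond orders sum to 1 (valence 4) → 3 H
  atom 10: C, bond orders sum to 2 (valence 4) → 2 H
  atom 11: C, bond orders sum to 2 (valence 4) → 2 H
  atom 12: C, bond orders sum to 4 (valence 4) → 0 H
  atom 13: C, bond orders sum to 3 (valence 4) → 1 H
  atom 14: C, bond orders sum to 3 (valence 4) → 1 H
  atom 15: C, bond orders sum to 3 (valence 4) → 1 H
  atom 16: C, bond orders sum to 3 (valence 4) → 1 H
  atom 17: C, bond orders sum to 3 (valence 4) → 1 H
Total hydrogens: 22.

22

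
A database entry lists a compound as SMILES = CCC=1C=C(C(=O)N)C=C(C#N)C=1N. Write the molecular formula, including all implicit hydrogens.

C10H11N3O

Walk through each heavy atom and fill implicit hydrogens from standard valence (C 4, N 3, O 2, S 2, halogen 1):
  atom 1: C, bond orders sum to 1 (valence 4) → 3 H
  atom 2: C, bond orders sum to 2 (valence 4) → 2 H
  atom 3: C, bond orders sum to 4 (valence 4) → 0 H
  atom 4: C, bond orders sum to 3 (valence 4) → 1 H
  atom 5: C, bond orders sum to 4 (valence 4) → 0 H
  atom 6: C, bond orders sum to 4 (valence 4) → 0 H
  atom 7: O, bond orders sum to 2 (valence 2) → 0 H
  atom 8: N, bond orders sum to 1 (valence 3) → 2 H
  atom 9: C, bond orders sum to 3 (valence 4) → 1 H
  atom 10: C, bond orders sum to 4 (valence 4) → 0 H
  atom 11: C, bond orders sum to 4 (valence 4) → 0 H
  atom 12: N, bond orders sum to 3 (valence 3) → 0 H
  atom 13: C, bond orders sum to 4 (valence 4) → 0 H
  atom 14: N, bond orders sum to 1 (valence 3) → 2 H
Totals → C:10, H:11, N:3, O:1.
In Hill order: C10H11N3O.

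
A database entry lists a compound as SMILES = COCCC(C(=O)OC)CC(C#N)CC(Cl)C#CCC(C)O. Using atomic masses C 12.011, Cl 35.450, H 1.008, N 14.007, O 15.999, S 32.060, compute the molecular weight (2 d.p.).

First, the molecular formula is C16H24ClNO4 (counting implicit H from valence).
  C: 16 × 12.011 = 192.176
  Cl: 1 × 35.450 = 35.450
  H: 24 × 1.008 = 24.192
  N: 1 × 14.007 = 14.007
  O: 4 × 15.999 = 63.996
Sum: 16×12.011 + 1×35.450 + 24×1.008 + 1×14.007 + 4×15.999 = 329.821 → 329.82 g/mol.

329.82 g/mol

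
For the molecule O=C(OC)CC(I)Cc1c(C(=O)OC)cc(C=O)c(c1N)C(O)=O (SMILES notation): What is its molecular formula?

Walk through each heavy atom and fill implicit hydrogens from standard valence (C 4, N 3, O 2, S 2, halogen 1); for lowercase aromatic atoms, an aromatic c carries 1 H when it has two neighbours and 0 H with three, and aromatic n carries 0 H:
  atom 1: O, bond orders sum to 2 (valence 2) → 0 H
  atom 2: C, bond orders sum to 4 (valence 4) → 0 H
  atom 3: O, bond orders sum to 2 (valence 2) → 0 H
  atom 4: C, bond orders sum to 1 (valence 4) → 3 H
  atom 5: C, bond orders sum to 2 (valence 4) → 2 H
  atom 6: C, bond orders sum to 3 (valence 4) → 1 H
  atom 7: I (halogen, monovalent) → 0 H
  atom 8: C, bond orders sum to 2 (valence 4) → 2 H
  atom 9: aromatic c, 3 neighbours → 0 H
  atom 10: aromatic c, 3 neighbours → 0 H
  atom 11: C, bond orders sum to 4 (valence 4) → 0 H
  atom 12: O, bond orders sum to 2 (valence 2) → 0 H
  atom 13: O, bond orders sum to 2 (valence 2) → 0 H
  atom 14: C, bond orders sum to 1 (valence 4) → 3 H
  atom 15: aromatic c, 2 neighbours → 1 H
  atom 16: aromatic c, 3 neighbours → 0 H
  atom 17: C, bond orders sum to 3 (valence 4) → 1 H
  atom 18: O, bond orders sum to 2 (valence 2) → 0 H
  atom 19: aromatic c, 3 neighbours → 0 H
  atom 20: aromatic c, 3 neighbours → 0 H
  atom 21: N, bond orders sum to 1 (valence 3) → 2 H
  atom 22: C, bond orders sum to 4 (valence 4) → 0 H
  atom 23: O, bond orders sum to 1 (valence 2) → 1 H
  atom 24: O, bond orders sum to 2 (valence 2) → 0 H
Totals → C:15, H:16, I:1, N:1, O:7.

C15H16INO7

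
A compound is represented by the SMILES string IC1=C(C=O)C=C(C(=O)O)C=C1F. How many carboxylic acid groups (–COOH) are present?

The carboxylic acid motif appears at heavy-atom position 8 in the SMILES.
Other groups present: 1 aldehyde.
Carboxylic acid count: 1.

1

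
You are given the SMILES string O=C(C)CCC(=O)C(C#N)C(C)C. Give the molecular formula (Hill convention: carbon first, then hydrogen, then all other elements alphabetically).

C10H15NO2

Walk through each heavy atom and fill implicit hydrogens from standard valence (C 4, N 3, O 2, S 2, halogen 1):
  atom 1: O, bond orders sum to 2 (valence 2) → 0 H
  atom 2: C, bond orders sum to 4 (valence 4) → 0 H
  atom 3: C, bond orders sum to 1 (valence 4) → 3 H
  atom 4: C, bond orders sum to 2 (valence 4) → 2 H
  atom 5: C, bond orders sum to 2 (valence 4) → 2 H
  atom 6: C, bond orders sum to 4 (valence 4) → 0 H
  atom 7: O, bond orders sum to 2 (valence 2) → 0 H
  atom 8: C, bond orders sum to 3 (valence 4) → 1 H
  atom 9: C, bond orders sum to 4 (valence 4) → 0 H
  atom 10: N, bond orders sum to 3 (valence 3) → 0 H
  atom 11: C, bond orders sum to 3 (valence 4) → 1 H
  atom 12: C, bond orders sum to 1 (valence 4) → 3 H
  atom 13: C, bond orders sum to 1 (valence 4) → 3 H
Totals → C:10, H:15, N:1, O:2.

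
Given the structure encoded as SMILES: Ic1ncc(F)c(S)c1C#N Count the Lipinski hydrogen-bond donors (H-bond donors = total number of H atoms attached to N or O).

0

Donors: find every N or O and count the H atoms it carries.
  atom 3 (N): bond orders sum to 3 → 0 H
  atom 11 (N): bond orders sum to 3 → 0 H
Lipinski HBD = 0.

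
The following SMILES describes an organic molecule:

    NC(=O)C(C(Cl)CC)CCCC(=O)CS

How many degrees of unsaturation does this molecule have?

2

Degree of unsaturation = (number of rings) + (number of π bonds).
Ring closures in the SMILES: 0.
π bonds: 2 double bonds (each 1 DoU) → 2 DoU from unsaturation.
Total DoU = 0 + 2 = 2.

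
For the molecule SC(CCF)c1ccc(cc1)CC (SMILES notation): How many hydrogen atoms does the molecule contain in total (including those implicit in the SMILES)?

Walk through each heavy atom and fill implicit hydrogens from standard valence (C 4, N 3, O 2, S 2, halogen 1); for lowercase aromatic atoms, an aromatic c carries 1 H when it has two neighbours and 0 H with three, and aromatic n carries 0 H:
  atom 1: S, bond orders sum to 1 (valence 2) → 1 H
  atom 2: C, bond orders sum to 3 (valence 4) → 1 H
  atom 3: C, bond orders sum to 2 (valence 4) → 2 H
  atom 4: C, bond orders sum to 2 (valence 4) → 2 H
  atom 5: F (halogen, monovalent) → 0 H
  atom 6: aromatic c, 3 neighbours → 0 H
  atom 7: aromatic c, 2 neighbours → 1 H
  atom 8: aromatic c, 2 neighbours → 1 H
  atom 9: aromatic c, 3 neighbours → 0 H
  atom 10: aromatic c, 2 neighbours → 1 H
  atom 11: aromatic c, 2 neighbours → 1 H
  atom 12: C, bond orders sum to 2 (valence 4) → 2 H
  atom 13: C, bond orders sum to 1 (valence 4) → 3 H
Total hydrogens: 15.

15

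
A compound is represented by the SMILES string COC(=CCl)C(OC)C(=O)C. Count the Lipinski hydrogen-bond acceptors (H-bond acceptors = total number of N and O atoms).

N atoms: 0; O atoms: 3.
Lipinski HBA = 0 + 3 = 3.

3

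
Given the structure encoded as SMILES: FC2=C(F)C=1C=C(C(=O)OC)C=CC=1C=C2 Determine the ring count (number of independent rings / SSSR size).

In SMILES, each pair of matching ring-closure digits denotes one ring-closing bond; the number of such bonds equals the number of independent rings.
Ring-closure bonds here: 2.

2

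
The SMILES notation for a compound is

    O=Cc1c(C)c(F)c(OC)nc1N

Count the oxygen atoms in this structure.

2

Scan the SMILES for O atoms (remember two-letter symbols like Cl and Br are single atoms).
Oxygen count: 2.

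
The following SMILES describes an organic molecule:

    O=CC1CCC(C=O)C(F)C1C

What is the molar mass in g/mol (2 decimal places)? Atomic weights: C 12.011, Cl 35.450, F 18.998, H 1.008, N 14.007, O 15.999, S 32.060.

First, the molecular formula is C9H13FO2 (counting implicit H from valence).
  C: 9 × 12.011 = 108.099
  F: 1 × 18.998 = 18.998
  H: 13 × 1.008 = 13.104
  O: 2 × 15.999 = 31.998
Sum: 9×12.011 + 1×18.998 + 13×1.008 + 2×15.999 = 172.199 → 172.20 g/mol.

172.20 g/mol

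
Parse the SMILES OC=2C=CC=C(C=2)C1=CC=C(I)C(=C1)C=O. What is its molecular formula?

C13H9IO2

Walk through each heavy atom and fill implicit hydrogens from standard valence (C 4, N 3, O 2, S 2, halogen 1):
  atom 1: O, bond orders sum to 1 (valence 2) → 1 H
  atom 2: C, bond orders sum to 4 (valence 4) → 0 H
  atom 3: C, bond orders sum to 3 (valence 4) → 1 H
  atom 4: C, bond orders sum to 3 (valence 4) → 1 H
  atom 5: C, bond orders sum to 3 (valence 4) → 1 H
  atom 6: C, bond orders sum to 4 (valence 4) → 0 H
  atom 7: C, bond orders sum to 3 (valence 4) → 1 H
  atom 8: C, bond orders sum to 4 (valence 4) → 0 H
  atom 9: C, bond orders sum to 3 (valence 4) → 1 H
  atom 10: C, bond orders sum to 3 (valence 4) → 1 H
  atom 11: C, bond orders sum to 4 (valence 4) → 0 H
  atom 12: I (halogen, monovalent) → 0 H
  atom 13: C, bond orders sum to 4 (valence 4) → 0 H
  atom 14: C, bond orders sum to 3 (valence 4) → 1 H
  atom 15: C, bond orders sum to 3 (valence 4) → 1 H
  atom 16: O, bond orders sum to 2 (valence 2) → 0 H
Totals → C:13, H:9, I:1, O:2.
In Hill order: C13H9IO2.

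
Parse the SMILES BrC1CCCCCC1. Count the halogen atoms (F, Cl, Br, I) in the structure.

Halogen atoms appear at heavy-atom position 1 (1×Br).
Halogen count: 1.

1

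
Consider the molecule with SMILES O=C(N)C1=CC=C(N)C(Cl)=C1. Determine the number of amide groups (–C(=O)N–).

1

The amide motif appears at heavy-atom position 2 in the SMILES.
Other groups present: 1 primary amine.
Amide count: 1.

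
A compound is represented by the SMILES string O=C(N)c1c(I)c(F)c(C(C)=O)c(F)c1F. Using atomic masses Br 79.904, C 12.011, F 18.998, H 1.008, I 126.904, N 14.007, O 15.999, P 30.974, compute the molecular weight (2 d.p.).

343.04 g/mol

First, the molecular formula is C9H5F3INO2 (counting implicit H from valence).
  C: 9 × 12.011 = 108.099
  F: 3 × 18.998 = 56.994
  H: 5 × 1.008 = 5.040
  I: 1 × 126.904 = 126.904
  N: 1 × 14.007 = 14.007
  O: 2 × 15.999 = 31.998
Sum: 9×12.011 + 3×18.998 + 5×1.008 + 1×126.904 + 1×14.007 + 2×15.999 = 343.042 → 343.04 g/mol.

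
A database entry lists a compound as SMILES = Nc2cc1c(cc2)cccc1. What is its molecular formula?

Walk through each heavy atom and fill implicit hydrogens from standard valence (C 4, N 3, O 2, S 2, halogen 1); for lowercase aromatic atoms, an aromatic c carries 1 H when it has two neighbours and 0 H with three, and aromatic n carries 0 H:
  atom 1: N, bond orders sum to 1 (valence 3) → 2 H
  atom 2: aromatic c, 3 neighbours → 0 H
  atom 3: aromatic c, 2 neighbours → 1 H
  atom 4: aromatic c, 3 neighbours → 0 H
  atom 5: aromatic c, 3 neighbours → 0 H
  atom 6: aromatic c, 2 neighbours → 1 H
  atom 7: aromatic c, 2 neighbours → 1 H
  atom 8: aromatic c, 2 neighbours → 1 H
  atom 9: aromatic c, 2 neighbours → 1 H
  atom 10: aromatic c, 2 neighbours → 1 H
  atom 11: aromatic c, 2 neighbours → 1 H
Totals → C:10, H:9, N:1.
In Hill order: C10H9N.

C10H9N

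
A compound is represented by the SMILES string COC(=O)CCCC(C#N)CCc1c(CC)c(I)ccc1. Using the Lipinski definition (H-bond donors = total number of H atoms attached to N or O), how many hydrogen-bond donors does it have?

Donors: find every N or O and count the H atoms it carries.
  atom 2 (O): bond orders sum to 2 → 0 H
  atom 4 (O): bond orders sum to 2 → 0 H
  atom 10 (N): bond orders sum to 3 → 0 H
Lipinski HBD = 0.

0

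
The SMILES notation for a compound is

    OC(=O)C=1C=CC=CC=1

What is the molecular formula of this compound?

C7H6O2

Walk through each heavy atom and fill implicit hydrogens from standard valence (C 4, N 3, O 2, S 2, halogen 1):
  atom 1: O, bond orders sum to 1 (valence 2) → 1 H
  atom 2: C, bond orders sum to 4 (valence 4) → 0 H
  atom 3: O, bond orders sum to 2 (valence 2) → 0 H
  atom 4: C, bond orders sum to 4 (valence 4) → 0 H
  atom 5: C, bond orders sum to 3 (valence 4) → 1 H
  atom 6: C, bond orders sum to 3 (valence 4) → 1 H
  atom 7: C, bond orders sum to 3 (valence 4) → 1 H
  atom 8: C, bond orders sum to 3 (valence 4) → 1 H
  atom 9: C, bond orders sum to 3 (valence 4) → 1 H
Totals → C:7, H:6, O:2.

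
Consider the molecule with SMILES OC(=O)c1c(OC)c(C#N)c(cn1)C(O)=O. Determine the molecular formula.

C9H6N2O5

Walk through each heavy atom and fill implicit hydrogens from standard valence (C 4, N 3, O 2, S 2, halogen 1); for lowercase aromatic atoms, an aromatic c carries 1 H when it has two neighbours and 0 H with three, and aromatic n carries 0 H:
  atom 1: O, bond orders sum to 1 (valence 2) → 1 H
  atom 2: C, bond orders sum to 4 (valence 4) → 0 H
  atom 3: O, bond orders sum to 2 (valence 2) → 0 H
  atom 4: aromatic c, 3 neighbours → 0 H
  atom 5: aromatic c, 3 neighbours → 0 H
  atom 6: O, bond orders sum to 2 (valence 2) → 0 H
  atom 7: C, bond orders sum to 1 (valence 4) → 3 H
  atom 8: aromatic c, 3 neighbours → 0 H
  atom 9: C, bond orders sum to 4 (valence 4) → 0 H
  atom 10: N, bond orders sum to 3 (valence 3) → 0 H
  atom 11: aromatic c, 3 neighbours → 0 H
  atom 12: aromatic c, 2 neighbours → 1 H
  atom 13: aromatic n, 2 neighbours → 0 H
  atom 14: C, bond orders sum to 4 (valence 4) → 0 H
  atom 15: O, bond orders sum to 1 (valence 2) → 1 H
  atom 16: O, bond orders sum to 2 (valence 2) → 0 H
Totals → C:9, H:6, N:2, O:5.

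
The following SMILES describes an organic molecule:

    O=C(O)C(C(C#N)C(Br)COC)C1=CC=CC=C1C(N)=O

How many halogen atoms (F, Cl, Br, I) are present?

1

Halogen atoms appear at heavy-atom position 9 (1×Br).
Other groups present: 1 amide, 1 carboxylic acid, 1 ether, 1 nitrile.
Halogen count: 1.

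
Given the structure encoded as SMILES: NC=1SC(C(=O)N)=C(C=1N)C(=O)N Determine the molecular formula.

Walk through each heavy atom and fill implicit hydrogens from standard valence (C 4, N 3, O 2, S 2, halogen 1):
  atom 1: N, bond orders sum to 1 (valence 3) → 2 H
  atom 2: C, bond orders sum to 4 (valence 4) → 0 H
  atom 3: S, bond orders sum to 2 (valence 2) → 0 H
  atom 4: C, bond orders sum to 4 (valence 4) → 0 H
  atom 5: C, bond orders sum to 4 (valence 4) → 0 H
  atom 6: O, bond orders sum to 2 (valence 2) → 0 H
  atom 7: N, bond orders sum to 1 (valence 3) → 2 H
  atom 8: C, bond orders sum to 4 (valence 4) → 0 H
  atom 9: C, bond orders sum to 4 (valence 4) → 0 H
  atom 10: N, bond orders sum to 1 (valence 3) → 2 H
  atom 11: C, bond orders sum to 4 (valence 4) → 0 H
  atom 12: O, bond orders sum to 2 (valence 2) → 0 H
  atom 13: N, bond orders sum to 1 (valence 3) → 2 H
Totals → C:6, H:8, N:4, O:2, S:1.
In Hill order: C6H8N4O2S.

C6H8N4O2S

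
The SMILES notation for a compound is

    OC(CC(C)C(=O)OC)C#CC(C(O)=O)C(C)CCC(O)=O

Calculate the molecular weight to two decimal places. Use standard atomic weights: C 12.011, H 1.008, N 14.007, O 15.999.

314.33 g/mol

First, the molecular formula is C15H22O7 (counting implicit H from valence).
  C: 15 × 12.011 = 180.165
  H: 22 × 1.008 = 22.176
  O: 7 × 15.999 = 111.993
Sum: 15×12.011 + 22×1.008 + 7×15.999 = 314.334 → 314.33 g/mol.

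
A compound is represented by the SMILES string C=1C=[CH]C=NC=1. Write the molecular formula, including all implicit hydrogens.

C5H5N

Walk through each heavy atom and fill implicit hydrogens from standard valence (C 4, N 3, O 2, S 2, halogen 1):
  atom 1: C, bond orders sum to 3 (valence 4) → 1 H
  atom 2: C, bond orders sum to 3 (valence 4) → 1 H
  atom 3: C with explicit H count 1
  atom 4: C, bond orders sum to 3 (valence 4) → 1 H
  atom 5: N, bond orders sum to 3 (valence 3) → 0 H
  atom 6: C, bond orders sum to 3 (valence 4) → 1 H
Totals → C:5, H:5, N:1.
In Hill order: C5H5N.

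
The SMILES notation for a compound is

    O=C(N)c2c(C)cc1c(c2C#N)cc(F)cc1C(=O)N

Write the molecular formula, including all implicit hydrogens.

Walk through each heavy atom and fill implicit hydrogens from standard valence (C 4, N 3, O 2, S 2, halogen 1); for lowercase aromatic atoms, an aromatic c carries 1 H when it has two neighbours and 0 H with three, and aromatic n carries 0 H:
  atom 1: O, bond orders sum to 2 (valence 2) → 0 H
  atom 2: C, bond orders sum to 4 (valence 4) → 0 H
  atom 3: N, bond orders sum to 1 (valence 3) → 2 H
  atom 4: aromatic c, 3 neighbours → 0 H
  atom 5: aromatic c, 3 neighbours → 0 H
  atom 6: C, bond orders sum to 1 (valence 4) → 3 H
  atom 7: aromatic c, 2 neighbours → 1 H
  atom 8: aromatic c, 3 neighbours → 0 H
  atom 9: aromatic c, 3 neighbours → 0 H
  atom 10: aromatic c, 3 neighbours → 0 H
  atom 11: C, bond orders sum to 4 (valence 4) → 0 H
  atom 12: N, bond orders sum to 3 (valence 3) → 0 H
  atom 13: aromatic c, 2 neighbours → 1 H
  atom 14: aromatic c, 3 neighbours → 0 H
  atom 15: F (halogen, monovalent) → 0 H
  atom 16: aromatic c, 2 neighbours → 1 H
  atom 17: aromatic c, 3 neighbours → 0 H
  atom 18: C, bond orders sum to 4 (valence 4) → 0 H
  atom 19: O, bond orders sum to 2 (valence 2) → 0 H
  atom 20: N, bond orders sum to 1 (valence 3) → 2 H
Totals → C:14, H:10, F:1, N:3, O:2.
In Hill order: C14H10FN3O2.

C14H10FN3O2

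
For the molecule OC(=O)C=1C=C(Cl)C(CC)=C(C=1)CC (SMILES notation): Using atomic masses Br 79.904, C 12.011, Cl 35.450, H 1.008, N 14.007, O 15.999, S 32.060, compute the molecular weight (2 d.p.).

First, the molecular formula is C11H13ClO2 (counting implicit H from valence).
  C: 11 × 12.011 = 132.121
  Cl: 1 × 35.450 = 35.450
  H: 13 × 1.008 = 13.104
  O: 2 × 15.999 = 31.998
Sum: 11×12.011 + 1×35.450 + 13×1.008 + 2×15.999 = 212.673 → 212.67 g/mol.

212.67 g/mol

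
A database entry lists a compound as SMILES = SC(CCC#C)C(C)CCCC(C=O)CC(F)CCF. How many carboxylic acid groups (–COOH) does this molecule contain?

Scan the SMILES for the carboxylic acid motif — none present.
Groups that are present: 1 aldehyde, 1 alkyne, 1 thiol.

0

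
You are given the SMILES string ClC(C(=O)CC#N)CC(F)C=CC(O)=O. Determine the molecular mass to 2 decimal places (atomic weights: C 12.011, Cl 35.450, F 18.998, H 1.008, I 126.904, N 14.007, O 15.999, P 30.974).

First, the molecular formula is C9H9ClFNO3 (counting implicit H from valence).
  C: 9 × 12.011 = 108.099
  Cl: 1 × 35.450 = 35.450
  F: 1 × 18.998 = 18.998
  H: 9 × 1.008 = 9.072
  N: 1 × 14.007 = 14.007
  O: 3 × 15.999 = 47.997
Sum: 9×12.011 + 1×35.450 + 1×18.998 + 9×1.008 + 1×14.007 + 3×15.999 = 233.623 → 233.62 g/mol.

233.62 g/mol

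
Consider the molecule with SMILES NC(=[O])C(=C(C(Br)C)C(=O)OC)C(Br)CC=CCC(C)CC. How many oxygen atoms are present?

3

Scan the SMILES for O atoms (remember two-letter symbols like Cl and Br are single atoms).
Oxygen count: 3.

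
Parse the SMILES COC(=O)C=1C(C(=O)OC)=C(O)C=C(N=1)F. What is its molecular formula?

Walk through each heavy atom and fill implicit hydrogens from standard valence (C 4, N 3, O 2, S 2, halogen 1):
  atom 1: C, bond orders sum to 1 (valence 4) → 3 H
  atom 2: O, bond orders sum to 2 (valence 2) → 0 H
  atom 3: C, bond orders sum to 4 (valence 4) → 0 H
  atom 4: O, bond orders sum to 2 (valence 2) → 0 H
  atom 5: C, bond orders sum to 4 (valence 4) → 0 H
  atom 6: C, bond orders sum to 4 (valence 4) → 0 H
  atom 7: C, bond orders sum to 4 (valence 4) → 0 H
  atom 8: O, bond orders sum to 2 (valence 2) → 0 H
  atom 9: O, bond orders sum to 2 (valence 2) → 0 H
  atom 10: C, bond orders sum to 1 (valence 4) → 3 H
  atom 11: C, bond orders sum to 4 (valence 4) → 0 H
  atom 12: O, bond orders sum to 1 (valence 2) → 1 H
  atom 13: C, bond orders sum to 3 (valence 4) → 1 H
  atom 14: C, bond orders sum to 4 (valence 4) → 0 H
  atom 15: N, bond orders sum to 3 (valence 3) → 0 H
  atom 16: F (halogen, monovalent) → 0 H
Totals → C:9, H:8, F:1, N:1, O:5.
In Hill order: C9H8FNO5.

C9H8FNO5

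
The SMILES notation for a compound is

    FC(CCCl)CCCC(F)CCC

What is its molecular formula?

Walk through each heavy atom and fill implicit hydrogens from standard valence (C 4, N 3, O 2, S 2, halogen 1):
  atom 1: F (halogen, monovalent) → 0 H
  atom 2: C, bond orders sum to 3 (valence 4) → 1 H
  atom 3: C, bond orders sum to 2 (valence 4) → 2 H
  atom 4: C, bond orders sum to 2 (valence 4) → 2 H
  atom 5: Cl (halogen, monovalent) → 0 H
  atom 6: C, bond orders sum to 2 (valence 4) → 2 H
  atom 7: C, bond orders sum to 2 (valence 4) → 2 H
  atom 8: C, bond orders sum to 2 (valence 4) → 2 H
  atom 9: C, bond orders sum to 3 (valence 4) → 1 H
  atom 10: F (halogen, monovalent) → 0 H
  atom 11: C, bond orders sum to 2 (valence 4) → 2 H
  atom 12: C, bond orders sum to 2 (valence 4) → 2 H
  atom 13: C, bond orders sum to 1 (valence 4) → 3 H
Totals → C:10, H:19, Cl:1, F:2.

C10H19ClF2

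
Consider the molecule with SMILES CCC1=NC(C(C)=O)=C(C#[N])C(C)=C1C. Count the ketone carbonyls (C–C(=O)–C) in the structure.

1

The ketone motif appears at heavy-atom position 6 in the SMILES.
Other groups present: 1 nitrile.
Ketone count: 1.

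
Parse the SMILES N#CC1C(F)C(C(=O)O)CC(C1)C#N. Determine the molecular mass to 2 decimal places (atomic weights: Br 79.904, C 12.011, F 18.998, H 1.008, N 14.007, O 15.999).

First, the molecular formula is C9H9FN2O2 (counting implicit H from valence).
  C: 9 × 12.011 = 108.099
  F: 1 × 18.998 = 18.998
  H: 9 × 1.008 = 9.072
  N: 2 × 14.007 = 28.014
  O: 2 × 15.999 = 31.998
Sum: 9×12.011 + 1×18.998 + 9×1.008 + 2×14.007 + 2×15.999 = 196.181 → 196.18 g/mol.

196.18 g/mol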